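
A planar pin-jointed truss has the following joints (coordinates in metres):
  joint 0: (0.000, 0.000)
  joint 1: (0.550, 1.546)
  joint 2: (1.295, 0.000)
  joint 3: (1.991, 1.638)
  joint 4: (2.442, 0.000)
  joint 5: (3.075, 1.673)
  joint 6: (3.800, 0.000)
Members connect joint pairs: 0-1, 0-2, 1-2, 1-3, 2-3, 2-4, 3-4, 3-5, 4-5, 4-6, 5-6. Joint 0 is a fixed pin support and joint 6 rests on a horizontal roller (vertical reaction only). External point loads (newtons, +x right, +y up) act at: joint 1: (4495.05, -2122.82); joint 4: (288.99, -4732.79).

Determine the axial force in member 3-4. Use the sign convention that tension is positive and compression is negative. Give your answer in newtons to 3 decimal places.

N=7 nodes, M=11 members, R=3 reactions → 2N=14, M+R=14
member 0 (0-1): L=1.6409, (cx,cy)=(0.3352,0.9422)
member 1 (0-2): L=1.2950, (cx,cy)=(1.0000,0.0000)
member 2 (1-2): L=1.7161, (cx,cy)=(0.4341,-0.9009)
member 3 (1-3): L=1.4439, (cx,cy)=(0.9980,0.0637)
member 4 (2-3): L=1.7797, (cx,cy)=(0.3911,0.9204)
member 5 (2-4): L=1.1470, (cx,cy)=(1.0000,0.0000)
member 6 (3-4): L=1.6990, (cx,cy)=(0.2655,-0.9641)
member 7 (3-5): L=1.0846, (cx,cy)=(0.9995,0.0323)
member 8 (4-5): L=1.7887, (cx,cy)=(0.3539,0.9353)
member 9 (4-6): L=1.3580, (cx,cy)=(1.0000,0.0000)
member 10 (5-6): L=1.8233, (cx,cy)=(0.3976,-0.9175)
solve A·x = −loads:
  F[0-1] = -1781.1763 N (compression)
  F[0-2] = +5381.0511 N (tension)
  F[1-2] = -828.9878 N (compression)
  F[1-3] = -4741.8210 N (compression)
  F[2-3] = +811.4210 N (tension)
  F[2-4] = +4703.8545 N (tension)
  F[3-4] = -603.7076 N (compression)
  F[3-5] = -4256.8230 N (compression)
  F[4-5] = +5682.5487 N (tension)
  F[4-6] = +2243.6718 N (tension)
  F[5-6] = -5642.7138 N (compression)
  Rx@0 = -4784.0400 N
  Ry@0 = +1678.1438 N
  Ry@6 = +5177.4662 N

-603.708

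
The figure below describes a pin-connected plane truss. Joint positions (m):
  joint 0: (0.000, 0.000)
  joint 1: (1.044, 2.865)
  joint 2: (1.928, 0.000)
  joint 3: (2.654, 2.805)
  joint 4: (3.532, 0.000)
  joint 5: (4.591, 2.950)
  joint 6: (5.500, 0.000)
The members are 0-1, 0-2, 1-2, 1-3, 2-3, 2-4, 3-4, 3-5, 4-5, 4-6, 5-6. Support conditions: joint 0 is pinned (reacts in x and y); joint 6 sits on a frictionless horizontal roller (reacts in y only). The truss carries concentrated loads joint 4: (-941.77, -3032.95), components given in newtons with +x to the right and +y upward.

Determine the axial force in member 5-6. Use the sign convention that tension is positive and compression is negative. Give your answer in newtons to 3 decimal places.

-2038.074

N=7 nodes, M=11 members, R=3 reactions → 2N=14, M+R=14
member 0 (0-1): L=3.0493, (cx,cy)=(0.3424,0.9396)
member 1 (0-2): L=1.9280, (cx,cy)=(1.0000,0.0000)
member 2 (1-2): L=2.9983, (cx,cy)=(0.2948,-0.9555)
member 3 (1-3): L=1.6111, (cx,cy)=(0.9993,-0.0372)
member 4 (2-3): L=2.8974, (cx,cy)=(0.2506,0.9681)
member 5 (2-4): L=1.6040, (cx,cy)=(1.0000,0.0000)
member 6 (3-4): L=2.9392, (cx,cy)=(0.2987,-0.9543)
member 7 (3-5): L=1.9424, (cx,cy)=(0.9972,0.0746)
member 8 (4-5): L=3.1343, (cx,cy)=(0.3379,0.9412)
member 9 (4-6): L=1.9680, (cx,cy)=(1.0000,0.0000)
member 10 (5-6): L=3.0869, (cx,cy)=(0.2945,-0.9557)
solve A·x = −loads:
  F[0-1] = -1155.0521 N (compression)
  F[0-2] = -546.3091 N (compression)
  F[1-2] = +1164.5443 N (tension)
  F[1-3] = -739.3230 N (compression)
  F[2-3] = -1149.4461 N (compression)
  F[2-4] = +85.0533 N (tension)
  F[3-4] = +1032.4320 N (tension)
  F[3-5] = -1338.9678 N (compression)
  F[4-5] = +2175.6008 N (tension)
  F[4-6] = +600.1573 N (tension)
  F[5-6] = -2038.0738 N (compression)
  Rx@0 = +941.7700 N
  Ry@0 = +1085.2447 N
  Ry@6 = +1947.7053 N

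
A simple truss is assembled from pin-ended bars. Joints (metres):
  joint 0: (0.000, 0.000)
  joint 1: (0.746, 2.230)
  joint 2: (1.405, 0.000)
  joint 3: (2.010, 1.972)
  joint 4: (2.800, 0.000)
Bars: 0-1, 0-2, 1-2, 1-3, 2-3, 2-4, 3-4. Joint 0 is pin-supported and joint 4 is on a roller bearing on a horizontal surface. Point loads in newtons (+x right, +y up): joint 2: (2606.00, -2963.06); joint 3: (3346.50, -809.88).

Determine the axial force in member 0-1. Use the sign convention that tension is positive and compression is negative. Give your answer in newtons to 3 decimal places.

687.675

N=5 nodes, M=7 members, R=3 reactions → 2N=10, M+R=10
member 0 (0-1): L=2.3515, (cx,cy)=(0.3172,0.9483)
member 1 (0-2): L=1.4050, (cx,cy)=(1.0000,0.0000)
member 2 (1-2): L=2.3253, (cx,cy)=(0.2834,-0.9590)
member 3 (1-3): L=1.2901, (cx,cy)=(0.9798,-0.2000)
member 4 (2-3): L=2.0627, (cx,cy)=(0.2933,0.9560)
member 5 (2-4): L=1.3950, (cx,cy)=(1.0000,0.0000)
member 6 (3-4): L=2.1244, (cx,cy)=(0.3719,-0.9283)
solve A·x = −loads:
  F[0-1] = +687.6750 N (tension)
  F[0-2] = +5734.3363 N (tension)
  F[1-2] = -773.0979 N (compression)
  F[1-3] = +446.2754 N (tension)
  F[2-3] = +3874.8804 N (tension)
  F[2-4] = +1772.7293 N (tension)
  F[3-4] = -4766.9701 N (compression)
  Rx@0 = -5952.5000 N
  Ry@0 = -652.1515 N
  Ry@4 = +4425.0915 N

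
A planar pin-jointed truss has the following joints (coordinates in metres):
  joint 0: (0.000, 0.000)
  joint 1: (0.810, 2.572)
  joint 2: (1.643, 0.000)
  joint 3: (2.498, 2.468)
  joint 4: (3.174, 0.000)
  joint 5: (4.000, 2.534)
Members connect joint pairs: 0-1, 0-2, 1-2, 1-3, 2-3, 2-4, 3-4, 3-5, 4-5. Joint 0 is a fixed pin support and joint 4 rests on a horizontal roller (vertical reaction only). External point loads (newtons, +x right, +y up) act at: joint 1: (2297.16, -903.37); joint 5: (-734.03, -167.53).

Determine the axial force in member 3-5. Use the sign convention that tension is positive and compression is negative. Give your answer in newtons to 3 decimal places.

N=6 nodes, M=9 members, R=3 reactions → 2N=12, M+R=12
member 0 (0-1): L=2.6965, (cx,cy)=(0.3004,0.9538)
member 1 (0-2): L=1.6430, (cx,cy)=(1.0000,0.0000)
member 2 (1-2): L=2.7035, (cx,cy)=(0.3081,-0.9513)
member 3 (1-3): L=1.6912, (cx,cy)=(0.9981,-0.0615)
member 4 (2-3): L=2.6119, (cx,cy)=(0.3273,0.9449)
member 5 (2-4): L=1.5310, (cx,cy)=(1.0000,0.0000)
member 6 (3-4): L=2.5589, (cx,cy)=(0.2642,-0.9645)
member 7 (3-5): L=1.5034, (cx,cy)=(0.9990,0.0439)
member 8 (4-5): L=2.6652, (cx,cy)=(0.3099,0.9508)
solve A·x = −loads:
  F[0-1] = +677.5004 N (tension)
  F[0-2] = +1359.6185 N (tension)
  F[1-2] = -1523.6401 N (compression)
  F[1-3] = -1627.2708 N (compression)
  F[2-3] = +1534.0321 N (tension)
  F[2-4] = +387.9998 N (tension)
  F[3-4] = -1638.0632 N (compression)
  F[3-5] = -689.9590 N (compression)
  F[4-5] = -144.3487 N (compression)
  Rx@0 = -1563.1300 N
  Ry@0 = -646.2119 N
  Ry@4 = +1717.1119 N

-689.959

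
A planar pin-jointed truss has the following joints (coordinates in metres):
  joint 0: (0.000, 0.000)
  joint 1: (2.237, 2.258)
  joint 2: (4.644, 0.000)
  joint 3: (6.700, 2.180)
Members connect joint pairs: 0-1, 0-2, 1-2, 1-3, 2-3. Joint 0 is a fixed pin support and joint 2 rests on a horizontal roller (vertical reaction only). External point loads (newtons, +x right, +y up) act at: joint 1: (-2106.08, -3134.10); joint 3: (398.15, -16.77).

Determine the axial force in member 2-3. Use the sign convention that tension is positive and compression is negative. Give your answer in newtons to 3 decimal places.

N=4 nodes, M=5 members, R=3 reactions → 2N=8, M+R=8
member 0 (0-1): L=3.1785, (cx,cy)=(0.7038,0.7104)
member 1 (0-2): L=4.6440, (cx,cy)=(1.0000,0.0000)
member 2 (1-2): L=3.3003, (cx,cy)=(0.7293,-0.6842)
member 3 (1-3): L=4.4637, (cx,cy)=(0.9998,-0.0175)
member 4 (2-3): L=2.9966, (cx,cy)=(0.6861,0.7275)
solve A·x = −loads:
  F[0-1] = -3454.5267 N (compression)
  F[0-2] = +723.3507 N (tension)
  F[1-2] = -1004.2974 N (compression)
  F[1-3] = +407.3156 N (tension)
  F[2-3] = -13.2680 N (compression)
  Rx@0 = +1707.9300 N
  Ry@0 = +2454.1045 N
  Ry@2 = +696.7655 N

-13.268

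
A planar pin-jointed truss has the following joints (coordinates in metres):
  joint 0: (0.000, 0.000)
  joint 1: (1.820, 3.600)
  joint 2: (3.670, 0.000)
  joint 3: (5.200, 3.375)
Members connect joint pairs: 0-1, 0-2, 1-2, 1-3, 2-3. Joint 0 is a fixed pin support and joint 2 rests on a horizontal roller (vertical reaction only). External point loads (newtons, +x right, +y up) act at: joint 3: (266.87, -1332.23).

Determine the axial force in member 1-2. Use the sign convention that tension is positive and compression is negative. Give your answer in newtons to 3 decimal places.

-963.635

N=4 nodes, M=5 members, R=3 reactions → 2N=8, M+R=8
member 0 (0-1): L=4.0339, (cx,cy)=(0.4512,0.8924)
member 1 (0-2): L=3.6700, (cx,cy)=(1.0000,0.0000)
member 2 (1-2): L=4.0475, (cx,cy)=(0.4571,-0.8894)
member 3 (1-3): L=3.3875, (cx,cy)=(0.9978,-0.0664)
member 4 (2-3): L=3.7056, (cx,cy)=(0.4129,0.9108)
solve A·x = −loads:
  F[0-1] = +897.3390 N (tension)
  F[0-2] = -137.9875 N (compression)
  F[1-2] = -963.6351 N (compression)
  F[1-3] = +847.1759 N (tension)
  F[2-3] = -1400.9498 N (compression)
  Rx@0 = -266.8700 N
  Ry@0 = -800.8169 N
  Ry@2 = +2133.0469 N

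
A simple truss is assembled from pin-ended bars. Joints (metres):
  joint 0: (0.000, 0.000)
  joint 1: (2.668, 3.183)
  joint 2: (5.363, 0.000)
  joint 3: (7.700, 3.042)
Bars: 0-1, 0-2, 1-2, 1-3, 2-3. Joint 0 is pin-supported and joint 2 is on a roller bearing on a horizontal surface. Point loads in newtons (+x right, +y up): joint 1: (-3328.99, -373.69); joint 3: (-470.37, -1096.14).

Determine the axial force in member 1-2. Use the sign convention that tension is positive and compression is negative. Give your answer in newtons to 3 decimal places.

2055.641

N=4 nodes, M=5 members, R=3 reactions → 2N=8, M+R=8
member 0 (0-1): L=4.1533, (cx,cy)=(0.6424,0.7664)
member 1 (0-2): L=5.3630, (cx,cy)=(1.0000,0.0000)
member 2 (1-2): L=4.1707, (cx,cy)=(0.6462,-0.7632)
member 3 (1-3): L=5.0340, (cx,cy)=(0.9996,-0.0280)
member 4 (2-3): L=3.8361, (cx,cy)=(0.6092,0.7930)
solve A·x = −loads:
  F[0-1] = -2547.9743 N (compression)
  F[0-2] = -2162.5814 N (compression)
  F[1-2] = +2055.6410 N (tension)
  F[1-3] = +364.0429 N (tension)
  F[2-3] = -1369.4084 N (compression)
  Rx@0 = +3799.3600 N
  Ry@0 = +1952.7235 N
  Ry@2 = -482.8935 N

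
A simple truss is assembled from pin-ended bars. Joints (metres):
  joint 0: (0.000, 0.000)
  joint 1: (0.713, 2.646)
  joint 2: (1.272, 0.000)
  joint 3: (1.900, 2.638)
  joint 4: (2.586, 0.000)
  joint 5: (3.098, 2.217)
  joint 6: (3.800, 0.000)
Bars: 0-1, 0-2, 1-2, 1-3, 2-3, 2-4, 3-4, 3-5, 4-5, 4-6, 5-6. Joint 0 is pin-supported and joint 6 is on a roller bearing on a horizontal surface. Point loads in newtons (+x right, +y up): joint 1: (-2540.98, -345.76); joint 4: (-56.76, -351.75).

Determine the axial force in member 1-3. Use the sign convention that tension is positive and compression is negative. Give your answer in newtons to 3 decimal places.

1576.697

N=7 nodes, M=11 members, R=3 reactions → 2N=14, M+R=14
member 0 (0-1): L=2.7404, (cx,cy)=(0.2602,0.9656)
member 1 (0-2): L=1.2720, (cx,cy)=(1.0000,0.0000)
member 2 (1-2): L=2.7044, (cx,cy)=(0.2067,-0.9784)
member 3 (1-3): L=1.1870, (cx,cy)=(1.0000,-0.0067)
member 4 (2-3): L=2.7117, (cx,cy)=(0.2316,0.9728)
member 5 (2-4): L=1.3140, (cx,cy)=(1.0000,0.0000)
member 6 (3-4): L=2.7257, (cx,cy)=(0.2517,-0.9678)
member 7 (3-5): L=1.2698, (cx,cy)=(0.9434,-0.3315)
member 8 (4-5): L=2.2754, (cx,cy)=(0.2250,0.9744)
member 9 (4-6): L=1.2140, (cx,cy)=(1.0000,0.0000)
member 10 (5-6): L=2.3255, (cx,cy)=(0.3019,-0.9533)
solve A·x = −loads:
  F[0-1] = -2239.7213 N (compression)
  F[0-2] = -2015.0029 N (compression)
  F[1-2] = +1846.0646 N (tension)
  F[1-3] = +1576.6973 N (tension)
  F[2-3] = -1856.6729 N (compression)
  F[2-4] = -1203.4396 N (compression)
  F[3-4] = +1607.8118 N (tension)
  F[3-5] = +786.5188 N (tension)
  F[4-5] = -1236.0077 N (compression)
  F[4-6] = -463.9070 N (compression)
  F[5-6] = +1536.7665 N (tension)
  Rx@0 = +2597.7400 N
  Ry@0 = +2162.5839 N
  Ry@6 = -1465.0739 N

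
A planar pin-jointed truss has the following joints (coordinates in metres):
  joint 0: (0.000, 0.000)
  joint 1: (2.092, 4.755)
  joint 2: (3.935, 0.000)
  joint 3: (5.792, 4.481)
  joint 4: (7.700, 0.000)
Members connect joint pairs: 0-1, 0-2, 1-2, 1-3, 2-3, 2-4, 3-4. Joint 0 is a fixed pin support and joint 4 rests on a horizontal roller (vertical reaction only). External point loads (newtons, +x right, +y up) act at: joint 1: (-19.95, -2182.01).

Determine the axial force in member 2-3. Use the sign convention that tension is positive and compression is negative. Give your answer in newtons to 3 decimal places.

590.447

N=5 nodes, M=7 members, R=3 reactions → 2N=10, M+R=10
member 0 (0-1): L=5.1949, (cx,cy)=(0.4027,0.9153)
member 1 (0-2): L=3.9350, (cx,cy)=(1.0000,0.0000)
member 2 (1-2): L=5.0997, (cx,cy)=(0.3614,-0.9324)
member 3 (1-3): L=3.7101, (cx,cy)=(0.9973,-0.0739)
member 4 (2-3): L=4.8505, (cx,cy)=(0.3828,0.9238)
member 5 (2-4): L=3.7650, (cx,cy)=(1.0000,0.0000)
member 6 (3-4): L=4.8703, (cx,cy)=(0.3918,-0.9201)
solve A·x = −loads:
  F[0-1] = -1749.6471 N (compression)
  F[0-2] = +684.6440 N (tension)
  F[1-2] = -585.0012 N (compression)
  F[1-3] = -474.5230 N (compression)
  F[2-3] = +590.4467 N (tension)
  F[2-4] = +247.1785 N (tension)
  F[3-4] = -630.9401 N (compression)
  Rx@0 = +19.9500 N
  Ry@0 = +1601.5032 N
  Ry@4 = +580.5068 N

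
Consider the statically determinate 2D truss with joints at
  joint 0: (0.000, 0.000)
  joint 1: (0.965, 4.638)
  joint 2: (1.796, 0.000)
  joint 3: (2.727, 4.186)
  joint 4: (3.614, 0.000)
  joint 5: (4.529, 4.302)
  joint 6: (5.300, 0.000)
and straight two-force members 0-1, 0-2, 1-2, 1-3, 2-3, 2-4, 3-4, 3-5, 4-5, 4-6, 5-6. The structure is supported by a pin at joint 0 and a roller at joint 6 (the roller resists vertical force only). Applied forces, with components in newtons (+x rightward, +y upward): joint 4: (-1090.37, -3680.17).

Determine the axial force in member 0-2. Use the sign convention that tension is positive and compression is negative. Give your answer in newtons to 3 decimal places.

N=7 nodes, M=11 members, R=3 reactions → 2N=14, M+R=14
member 0 (0-1): L=4.7373, (cx,cy)=(0.2037,0.9790)
member 1 (0-2): L=1.7960, (cx,cy)=(1.0000,0.0000)
member 2 (1-2): L=4.7119, (cx,cy)=(0.1764,-0.9843)
member 3 (1-3): L=1.8191, (cx,cy)=(0.9686,-0.2485)
member 4 (2-3): L=4.2883, (cx,cy)=(0.2171,0.9761)
member 5 (2-4): L=1.8180, (cx,cy)=(1.0000,0.0000)
member 6 (3-4): L=4.2789, (cx,cy)=(0.2073,-0.9783)
member 7 (3-5): L=1.8057, (cx,cy)=(0.9979,0.0642)
member 8 (4-5): L=4.3982, (cx,cy)=(0.2080,0.9781)
member 9 (4-6): L=1.6860, (cx,cy)=(1.0000,0.0000)
member 10 (5-6): L=4.3705, (cx,cy)=(0.1764,-0.9843)
solve A·x = −loads:
  F[0-1] = -1195.7826 N (compression)
  F[0-2] = -846.7875 N (compression)
  F[1-2] = +1313.1916 N (tension)
  F[1-3] = -490.5675 N (compression)
  F[2-3] = -1324.1912 N (compression)
  F[2-4] = -327.7021 N (compression)
  F[3-4] = +1131.0909 N (tension)
  F[3-5] = -999.2003 N (compression)
  F[4-5] = +2631.2171 N (tension)
  F[4-6] = +449.7427 N (tension)
  F[5-6] = -2549.4420 N (compression)
  Rx@0 = +1090.3700 N
  Ry@0 = +1170.7107 N
  Ry@6 = +2509.4593 N

-846.787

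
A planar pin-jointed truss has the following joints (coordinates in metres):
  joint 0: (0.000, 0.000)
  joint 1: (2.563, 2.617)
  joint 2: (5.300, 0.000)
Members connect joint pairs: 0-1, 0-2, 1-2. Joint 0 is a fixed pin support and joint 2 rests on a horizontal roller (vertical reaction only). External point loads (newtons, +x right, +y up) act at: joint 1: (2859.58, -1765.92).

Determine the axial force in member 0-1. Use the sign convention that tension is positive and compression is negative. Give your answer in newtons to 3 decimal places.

N=3 nodes, M=3 members, R=3 reactions → 2N=6, M+R=6
member 0 (0-1): L=3.6630, (cx,cy)=(0.6997,0.7144)
member 1 (0-2): L=5.3000, (cx,cy)=(1.0000,0.0000)
member 2 (1-2): L=3.7868, (cx,cy)=(0.7228,-0.6911)
solve A·x = −loads:
  F[0-1] = +699.9017 N (tension)
  F[0-2] = +2369.8606 N (tension)
  F[1-2] = -3278.8415 N (compression)
  Rx@0 = -2859.5800 N
  Ry@0 = -500.0373 N
  Ry@2 = +2265.9573 N

699.902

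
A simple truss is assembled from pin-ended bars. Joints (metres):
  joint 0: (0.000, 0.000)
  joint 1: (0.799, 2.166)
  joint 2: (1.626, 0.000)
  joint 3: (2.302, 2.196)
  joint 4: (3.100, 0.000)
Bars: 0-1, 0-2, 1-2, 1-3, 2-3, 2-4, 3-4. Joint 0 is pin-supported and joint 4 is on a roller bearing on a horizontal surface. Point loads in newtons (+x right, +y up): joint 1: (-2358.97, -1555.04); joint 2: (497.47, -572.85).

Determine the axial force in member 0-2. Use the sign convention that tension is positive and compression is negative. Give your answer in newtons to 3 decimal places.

-727.238

N=5 nodes, M=7 members, R=3 reactions → 2N=10, M+R=10
member 0 (0-1): L=2.3087, (cx,cy)=(0.3461,0.9382)
member 1 (0-2): L=1.6260, (cx,cy)=(1.0000,0.0000)
member 2 (1-2): L=2.3185, (cx,cy)=(0.3567,-0.9342)
member 3 (1-3): L=1.5033, (cx,cy)=(0.9998,0.0200)
member 4 (2-3): L=2.2977, (cx,cy)=(0.2942,0.9557)
member 5 (2-4): L=1.4740, (cx,cy)=(1.0000,0.0000)
member 6 (3-4): L=2.3365, (cx,cy)=(0.3415,-0.9399)
solve A·x = −loads:
  F[0-1] = -3277.3916 N (compression)
  F[0-2] = -727.2383 N (compression)
  F[1-2] = +1640.4926 N (tension)
  F[1-3] = +639.6807 N (tension)
  F[2-3] = -1004.1761 N (compression)
  F[2-4] = -344.1165 N (compression)
  F[3-4] = +1007.5529 N (tension)
  Rx@0 = +1861.5000 N
  Ry@0 = +3074.8571 N
  Ry@4 = -946.9671 N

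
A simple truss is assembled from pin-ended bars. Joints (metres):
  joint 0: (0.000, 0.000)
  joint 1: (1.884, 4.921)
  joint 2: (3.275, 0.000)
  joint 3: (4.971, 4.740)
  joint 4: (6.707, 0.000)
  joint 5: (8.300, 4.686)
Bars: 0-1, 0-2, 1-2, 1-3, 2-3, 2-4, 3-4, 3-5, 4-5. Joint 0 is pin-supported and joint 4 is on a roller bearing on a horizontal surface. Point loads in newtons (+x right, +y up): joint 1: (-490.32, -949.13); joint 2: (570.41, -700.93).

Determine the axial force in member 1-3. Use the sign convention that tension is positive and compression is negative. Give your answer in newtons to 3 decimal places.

N=6 nodes, M=9 members, R=3 reactions → 2N=12, M+R=12
member 0 (0-1): L=5.2693, (cx,cy)=(0.3575,0.9339)
member 1 (0-2): L=3.2750, (cx,cy)=(1.0000,0.0000)
member 2 (1-2): L=5.1138, (cx,cy)=(0.2720,-0.9623)
member 3 (1-3): L=3.0923, (cx,cy)=(0.9983,-0.0585)
member 4 (2-3): L=5.0343, (cx,cy)=(0.3369,0.9415)
member 5 (2-4): L=3.4320, (cx,cy)=(1.0000,0.0000)
member 6 (3-4): L=5.0479, (cx,cy)=(0.3439,-0.9390)
member 7 (3-5): L=3.3294, (cx,cy)=(0.9999,-0.0162)
member 8 (4-5): L=4.9494, (cx,cy)=(0.3219,0.9468)
solve A·x = −loads:
  F[0-1] = -1500.1018 N (compression)
  F[0-2] = +616.4388 N (tension)
  F[1-2] = +480.2784 N (tension)
  F[1-3] = -176.9719 N (compression)
  F[2-3] = +253.5840 N (tension)
  F[2-4] = +91.2386 N (tension)
  F[3-4] = -265.3014 N (compression)
  F[3-5] = -0.0000 N (compression)
  F[4-5] = +0.0000 N (tension)
  Rx@0 = -80.0900 N
  Ry@0 = +1400.9409 N
  Ry@4 = +249.1191 N

-176.972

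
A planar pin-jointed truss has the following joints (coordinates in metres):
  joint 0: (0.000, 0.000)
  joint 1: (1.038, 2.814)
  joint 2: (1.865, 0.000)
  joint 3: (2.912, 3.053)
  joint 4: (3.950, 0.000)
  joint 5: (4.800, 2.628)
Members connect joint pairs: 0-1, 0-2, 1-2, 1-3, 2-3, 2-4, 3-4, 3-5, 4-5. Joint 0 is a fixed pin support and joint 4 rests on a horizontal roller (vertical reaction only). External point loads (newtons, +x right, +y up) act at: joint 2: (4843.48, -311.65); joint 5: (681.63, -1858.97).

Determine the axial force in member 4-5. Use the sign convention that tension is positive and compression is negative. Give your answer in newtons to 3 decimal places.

N=6 nodes, M=9 members, R=3 reactions → 2N=12, M+R=12
member 0 (0-1): L=2.9993, (cx,cy)=(0.3461,0.9382)
member 1 (0-2): L=1.8650, (cx,cy)=(1.0000,0.0000)
member 2 (1-2): L=2.9330, (cx,cy)=(0.2820,-0.9594)
member 3 (1-3): L=1.8892, (cx,cy)=(0.9920,0.1265)
member 4 (2-3): L=3.2275, (cx,cy)=(0.3244,0.9459)
member 5 (2-4): L=2.0850, (cx,cy)=(1.0000,0.0000)
member 6 (3-4): L=3.2246, (cx,cy)=(0.3219,-0.9468)
member 7 (3-5): L=1.9352, (cx,cy)=(0.9756,-0.2196)
member 8 (4-5): L=2.7620, (cx,cy)=(0.3077,0.9515)
solve A·x = −loads:
  F[0-1] = +734.4091 N (tension)
  F[0-2] = +5270.9485 N (tension)
  F[1-2] = -659.6570 N (compression)
  F[1-3] = +443.7257 N (tension)
  F[2-3] = +998.5412 N (tension)
  F[2-4] = -82.4529 N (compression)
  F[3-4] = -1341.2542 N (compression)
  F[3-5] = +1225.7524 N (tension)
  F[4-5] = -1670.8701 N (compression)
  Rx@0 = -5525.1100 N
  Ry@0 = -689.0273 N
  Ry@4 = +2859.6473 N

-1670.870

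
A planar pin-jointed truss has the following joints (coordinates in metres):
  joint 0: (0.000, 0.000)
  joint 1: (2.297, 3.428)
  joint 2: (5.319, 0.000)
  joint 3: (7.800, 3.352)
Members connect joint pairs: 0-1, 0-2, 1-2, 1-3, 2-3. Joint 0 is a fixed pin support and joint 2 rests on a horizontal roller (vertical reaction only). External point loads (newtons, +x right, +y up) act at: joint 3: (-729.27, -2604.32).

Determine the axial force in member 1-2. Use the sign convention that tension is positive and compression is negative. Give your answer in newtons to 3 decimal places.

-1028.570

N=4 nodes, M=5 members, R=3 reactions → 2N=8, M+R=8
member 0 (0-1): L=4.1264, (cx,cy)=(0.5567,0.8307)
member 1 (0-2): L=5.3190, (cx,cy)=(1.0000,0.0000)
member 2 (1-2): L=4.5699, (cx,cy)=(0.6613,-0.7501)
member 3 (1-3): L=5.5035, (cx,cy)=(0.9999,-0.0138)
member 4 (2-3): L=4.1703, (cx,cy)=(0.5949,0.8038)
solve A·x = −loads:
  F[0-1] = +909.0421 N (tension)
  F[0-2] = -1235.2938 N (compression)
  F[1-2] = -1028.5699 N (compression)
  F[1-3] = +1186.3185 N (tension)
  F[2-3] = -3219.6999 N (compression)
  Rx@0 = +729.2700 N
  Ry@0 = -755.1805 N
  Ry@2 = +3359.5005 N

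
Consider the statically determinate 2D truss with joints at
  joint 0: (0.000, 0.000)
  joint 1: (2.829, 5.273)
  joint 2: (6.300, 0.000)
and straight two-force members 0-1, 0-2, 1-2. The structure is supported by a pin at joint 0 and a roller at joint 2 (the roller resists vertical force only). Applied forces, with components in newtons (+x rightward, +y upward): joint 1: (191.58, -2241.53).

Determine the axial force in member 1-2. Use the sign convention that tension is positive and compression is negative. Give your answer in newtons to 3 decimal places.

N=3 nodes, M=3 members, R=3 reactions → 2N=6, M+R=6
member 0 (0-1): L=5.9840, (cx,cy)=(0.4728,0.8812)
member 1 (0-2): L=6.3000, (cx,cy)=(1.0000,0.0000)
member 2 (1-2): L=6.3129, (cx,cy)=(0.5498,-0.8353)
solve A·x = −loads:
  F[0-1] = -1219.5190 N (compression)
  F[0-2] = +768.1246 N (tension)
  F[1-2] = -1397.0248 N (compression)
  Rx@0 = -191.5800 N
  Ry@0 = +1074.6269 N
  Ry@2 = +1166.9031 N

-1397.025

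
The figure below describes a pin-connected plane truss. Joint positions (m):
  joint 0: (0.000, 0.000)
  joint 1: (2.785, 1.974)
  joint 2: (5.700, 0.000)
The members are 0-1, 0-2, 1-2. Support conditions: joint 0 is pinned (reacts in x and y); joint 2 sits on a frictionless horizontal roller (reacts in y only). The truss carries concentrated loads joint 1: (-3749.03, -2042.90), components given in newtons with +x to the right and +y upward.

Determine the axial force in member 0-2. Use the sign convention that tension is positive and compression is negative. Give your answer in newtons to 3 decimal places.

-443.296

N=3 nodes, M=3 members, R=3 reactions → 2N=6, M+R=6
member 0 (0-1): L=3.4136, (cx,cy)=(0.8158,0.5783)
member 1 (0-2): L=5.7000, (cx,cy)=(1.0000,0.0000)
member 2 (1-2): L=3.5205, (cx,cy)=(0.8280,-0.5607)
solve A·x = −loads:
  F[0-1] = -4051.9090 N (compression)
  F[0-2] = -443.2964 N (compression)
  F[1-2] = +535.3769 N (tension)
  Rx@0 = +3749.0300 N
  Ry@0 = +2343.0945 N
  Ry@2 = -300.1945 N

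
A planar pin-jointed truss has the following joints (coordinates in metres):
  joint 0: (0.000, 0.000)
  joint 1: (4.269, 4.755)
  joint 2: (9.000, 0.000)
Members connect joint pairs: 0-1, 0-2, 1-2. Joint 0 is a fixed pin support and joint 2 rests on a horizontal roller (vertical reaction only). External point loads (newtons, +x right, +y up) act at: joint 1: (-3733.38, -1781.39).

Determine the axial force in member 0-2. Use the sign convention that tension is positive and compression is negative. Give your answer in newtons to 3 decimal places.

-1121.806

N=3 nodes, M=3 members, R=3 reactions → 2N=6, M+R=6
member 0 (0-1): L=6.3902, (cx,cy)=(0.6681,0.7441)
member 1 (0-2): L=9.0000, (cx,cy)=(1.0000,0.0000)
member 2 (1-2): L=6.7076, (cx,cy)=(0.7053,-0.7089)
solve A·x = −loads:
  F[0-1] = -3909.2123 N (compression)
  F[0-2] = -1121.8056 N (compression)
  F[1-2] = +1590.5018 N (tension)
  Rx@0 = +3733.3800 N
  Ry@0 = +2908.8864 N
  Ry@2 = -1127.4964 N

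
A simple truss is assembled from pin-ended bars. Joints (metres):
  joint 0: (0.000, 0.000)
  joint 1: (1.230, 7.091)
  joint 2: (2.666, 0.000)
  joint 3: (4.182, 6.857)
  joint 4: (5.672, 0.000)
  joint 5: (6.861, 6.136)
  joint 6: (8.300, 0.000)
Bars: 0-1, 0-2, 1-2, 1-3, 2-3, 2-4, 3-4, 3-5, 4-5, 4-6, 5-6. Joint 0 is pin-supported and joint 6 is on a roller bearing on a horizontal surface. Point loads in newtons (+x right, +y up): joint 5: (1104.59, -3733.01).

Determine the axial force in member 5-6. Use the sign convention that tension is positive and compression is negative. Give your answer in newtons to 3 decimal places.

-4008.280

N=7 nodes, M=11 members, R=3 reactions → 2N=14, M+R=14
member 0 (0-1): L=7.1969, (cx,cy)=(0.1709,0.9853)
member 1 (0-2): L=2.6660, (cx,cy)=(1.0000,0.0000)
member 2 (1-2): L=7.2349, (cx,cy)=(0.1985,-0.9801)
member 3 (1-3): L=2.9613, (cx,cy)=(0.9969,-0.0790)
member 4 (2-3): L=7.0226, (cx,cy)=(0.2159,0.9764)
member 5 (2-4): L=3.0060, (cx,cy)=(1.0000,0.0000)
member 6 (3-4): L=7.0170, (cx,cy)=(0.2123,-0.9772)
member 7 (3-5): L=2.7743, (cx,cy)=(0.9656,-0.2599)
member 8 (4-5): L=6.2501, (cx,cy)=(0.1902,0.9817)
member 9 (4-6): L=2.6280, (cx,cy)=(1.0000,0.0000)
member 10 (5-6): L=6.3025, (cx,cy)=(0.2283,-0.9736)
solve A·x = −loads:
  F[0-1] = +171.9226 N (tension)
  F[0-2] = +1075.2072 N (tension)
  F[1-2] = -178.0665 N (compression)
  F[1-3] = +64.9287 N (tension)
  F[2-3] = +178.7383 N (tension)
  F[2-4] = +1001.2792 N (tension)
  F[3-4] = -214.3335 N (compression)
  F[3-5] = +154.1180 N (tension)
  F[4-5] = +213.3417 N (tension)
  F[4-6] = +915.1822 N (tension)
  F[5-6] = -4008.2800 N (compression)
  Rx@0 = -1104.5900 N
  Ry@0 = -169.3931 N
  Ry@6 = +3902.4031 N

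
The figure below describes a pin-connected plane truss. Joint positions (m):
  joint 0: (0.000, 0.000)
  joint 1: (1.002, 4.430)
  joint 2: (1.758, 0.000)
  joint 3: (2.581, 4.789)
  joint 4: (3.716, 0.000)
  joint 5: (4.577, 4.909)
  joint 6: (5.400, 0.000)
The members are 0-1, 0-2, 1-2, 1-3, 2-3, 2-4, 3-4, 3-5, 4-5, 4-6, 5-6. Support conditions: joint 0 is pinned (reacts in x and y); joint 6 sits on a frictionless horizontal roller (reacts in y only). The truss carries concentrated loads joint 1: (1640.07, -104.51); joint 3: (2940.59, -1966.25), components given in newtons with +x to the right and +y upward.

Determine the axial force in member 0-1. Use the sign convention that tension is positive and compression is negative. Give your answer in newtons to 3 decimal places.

2913.545

N=7 nodes, M=11 members, R=3 reactions → 2N=14, M+R=14
member 0 (0-1): L=4.5419, (cx,cy)=(0.2206,0.9754)
member 1 (0-2): L=1.7580, (cx,cy)=(1.0000,0.0000)
member 2 (1-2): L=4.4940, (cx,cy)=(0.1682,-0.9857)
member 3 (1-3): L=1.6193, (cx,cy)=(0.9751,0.2217)
member 4 (2-3): L=4.8592, (cx,cy)=(0.1694,0.9856)
member 5 (2-4): L=1.9580, (cx,cy)=(1.0000,0.0000)
member 6 (3-4): L=4.9217, (cx,cy)=(0.2306,-0.9730)
member 7 (3-5): L=1.9996, (cx,cy)=(0.9982,0.0600)
member 8 (4-5): L=4.9839, (cx,cy)=(0.1728,0.9850)
member 9 (4-6): L=1.6840, (cx,cy)=(1.0000,0.0000)
member 10 (5-6): L=4.9775, (cx,cy)=(0.1653,-0.9862)
solve A·x = −loads:
  F[0-1] = +2913.5447 N (tension)
  F[0-2] = +3937.8963 N (tension)
  F[1-2] = -3098.6609 N (compression)
  F[1-3] = -488.1902 N (compression)
  F[2-3] = +3099.2783 N (tension)
  F[2-4] = +2891.7087 N (tension)
  F[3-4] = -5153.8334 N (compression)
  F[3-5] = -1706.2418 N (compression)
  F[4-5] = +5091.4655 N (tension)
  F[4-6] = +823.5901 N (tension)
  F[5-6] = -4981.0791 N (compression)
  Rx@0 = -4580.6600 N
  Ry@0 = -2841.7596 N
  Ry@6 = +4912.5196 N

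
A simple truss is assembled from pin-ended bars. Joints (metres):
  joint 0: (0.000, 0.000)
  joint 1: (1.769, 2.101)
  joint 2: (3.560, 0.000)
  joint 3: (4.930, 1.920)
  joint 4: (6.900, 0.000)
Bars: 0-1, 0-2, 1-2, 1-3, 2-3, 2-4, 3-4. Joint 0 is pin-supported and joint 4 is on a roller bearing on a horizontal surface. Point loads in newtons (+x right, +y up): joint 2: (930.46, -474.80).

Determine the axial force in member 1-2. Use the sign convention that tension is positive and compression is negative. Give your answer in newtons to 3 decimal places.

N=5 nodes, M=7 members, R=3 reactions → 2N=10, M+R=10
member 0 (0-1): L=2.7466, (cx,cy)=(0.6441,0.7650)
member 1 (0-2): L=3.5600, (cx,cy)=(1.0000,0.0000)
member 2 (1-2): L=2.7608, (cx,cy)=(0.6487,-0.7610)
member 3 (1-3): L=3.1662, (cx,cy)=(0.9984,-0.0572)
member 4 (2-3): L=2.3587, (cx,cy)=(0.5808,0.8140)
member 5 (2-4): L=3.3400, (cx,cy)=(1.0000,0.0000)
member 6 (3-4): L=2.7509, (cx,cy)=(0.7161,-0.6980)
solve A·x = −loads:
  F[0-1] = -300.4487 N (compression)
  F[0-2] = +1123.9729 N (tension)
  F[1-2] = +332.8096 N (tension)
  F[1-3] = -410.0873 N (compression)
  F[2-3] = +272.1382 N (tension)
  F[2-4] = +251.3487 N (tension)
  F[3-4] = -350.9788 N (compression)
  Rx@0 = -930.4600 N
  Ry@0 = +229.8307 N
  Ry@4 = +244.9693 N

332.810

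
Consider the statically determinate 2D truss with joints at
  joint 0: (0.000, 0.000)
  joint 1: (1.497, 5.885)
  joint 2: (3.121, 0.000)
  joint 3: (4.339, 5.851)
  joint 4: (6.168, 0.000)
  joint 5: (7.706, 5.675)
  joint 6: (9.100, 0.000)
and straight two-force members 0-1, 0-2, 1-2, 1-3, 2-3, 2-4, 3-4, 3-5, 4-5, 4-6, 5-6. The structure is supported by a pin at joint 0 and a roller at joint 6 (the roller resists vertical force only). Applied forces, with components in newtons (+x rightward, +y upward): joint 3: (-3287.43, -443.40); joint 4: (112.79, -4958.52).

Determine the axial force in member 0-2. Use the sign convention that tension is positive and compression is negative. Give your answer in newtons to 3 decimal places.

-2171.557

N=7 nodes, M=11 members, R=3 reactions → 2N=14, M+R=14
member 0 (0-1): L=6.0724, (cx,cy)=(0.2465,0.9691)
member 1 (0-2): L=3.1210, (cx,cy)=(1.0000,0.0000)
member 2 (1-2): L=6.1050, (cx,cy)=(0.2660,-0.9640)
member 3 (1-3): L=2.8422, (cx,cy)=(0.9999,-0.0120)
member 4 (2-3): L=5.9764, (cx,cy)=(0.2038,0.9790)
member 5 (2-4): L=3.0470, (cx,cy)=(1.0000,0.0000)
member 6 (3-4): L=6.1302, (cx,cy)=(0.2984,-0.9545)
member 7 (3-5): L=3.3716, (cx,cy)=(0.9986,-0.0522)
member 8 (4-5): L=5.8797, (cx,cy)=(0.2616,0.9652)
member 9 (4-6): L=2.9320, (cx,cy)=(1.0000,0.0000)
member 10 (5-6): L=5.8437, (cx,cy)=(0.2385,-0.9711)
solve A·x = −loads:
  F[0-1] = -4068.8946 N (compression)
  F[0-2] = -2171.5573 N (compression)
  F[1-2] = +4116.7445 N (tension)
  F[1-3] = -2098.3403 N (compression)
  F[2-3] = -4053.4888 N (compression)
  F[2-4] = -250.3465 N (compression)
  F[3-4] = +3707.6239 N (tension)
  F[3-5] = -744.0794 N (compression)
  F[4-5] = +1470.9798 N (tension)
  F[4-6] = +358.2901 N (tension)
  F[5-6] = -1501.9661 N (compression)
  Rx@0 = +3174.6400 N
  Ry@0 = +3943.3144 N
  Ry@6 = +1458.6056 N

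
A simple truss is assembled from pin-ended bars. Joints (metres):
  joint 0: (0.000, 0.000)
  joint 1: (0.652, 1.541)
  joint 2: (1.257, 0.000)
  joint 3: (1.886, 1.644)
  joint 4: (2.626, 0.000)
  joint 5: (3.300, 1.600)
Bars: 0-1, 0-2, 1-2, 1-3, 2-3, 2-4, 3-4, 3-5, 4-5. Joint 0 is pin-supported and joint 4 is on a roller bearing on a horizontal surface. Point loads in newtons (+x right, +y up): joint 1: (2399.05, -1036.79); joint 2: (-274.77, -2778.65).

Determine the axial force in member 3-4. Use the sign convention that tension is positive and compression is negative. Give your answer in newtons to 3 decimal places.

N=6 nodes, M=9 members, R=3 reactions → 2N=12, M+R=12
member 0 (0-1): L=1.6733, (cx,cy)=(0.3897,0.9210)
member 1 (0-2): L=1.2570, (cx,cy)=(1.0000,0.0000)
member 2 (1-2): L=1.6555, (cx,cy)=(0.3654,-0.9308)
member 3 (1-3): L=1.2383, (cx,cy)=(0.9965,0.0832)
member 4 (2-3): L=1.7602, (cx,cy)=(0.3573,0.9340)
member 5 (2-4): L=1.3690, (cx,cy)=(1.0000,0.0000)
member 6 (3-4): L=1.8029, (cx,cy)=(0.4105,-0.9119)
member 7 (3-5): L=1.4147, (cx,cy)=(0.9995,-0.0311)
member 8 (4-5): L=1.7362, (cx,cy)=(0.3882,0.9216)
solve A·x = −loads:
  F[0-1] = -890.5165 N (compression)
  F[0-2] = +2471.2782 N (tension)
  F[1-2] = -463.8017 N (compression)
  F[1-3] = -2585.5132 N (compression)
  F[2-3] = +3437.3252 N (tension)
  F[2-4] = +1348.2543 N (tension)
  F[3-4] = -3284.7643 N (compression)
  F[3-5] = -0.0000 N (compression)
  F[4-5] = +0.0000 N (tension)
  Rx@0 = -2124.2800 N
  Ry@0 = +820.1292 N
  Ry@4 = +2995.3108 N

-3284.764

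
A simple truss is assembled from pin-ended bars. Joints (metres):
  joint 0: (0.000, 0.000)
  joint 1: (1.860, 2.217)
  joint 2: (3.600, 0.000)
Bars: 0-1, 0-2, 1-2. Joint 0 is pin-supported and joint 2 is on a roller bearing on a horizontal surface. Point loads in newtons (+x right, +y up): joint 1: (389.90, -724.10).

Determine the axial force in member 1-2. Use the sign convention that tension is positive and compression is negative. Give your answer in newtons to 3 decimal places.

N=3 nodes, M=3 members, R=3 reactions → 2N=6, M+R=6
member 0 (0-1): L=2.8939, (cx,cy)=(0.6427,0.7661)
member 1 (0-2): L=3.6000, (cx,cy)=(1.0000,0.0000)
member 2 (1-2): L=2.8183, (cx,cy)=(0.6174,-0.7867)
solve A·x = −loads:
  F[0-1] = -143.4138 N (compression)
  F[0-2] = +482.0763 N (tension)
  F[1-2] = -780.8190 N (compression)
  Rx@0 = -389.9000 N
  Ry@0 = +109.8682 N
  Ry@2 = +614.2317 N

-780.819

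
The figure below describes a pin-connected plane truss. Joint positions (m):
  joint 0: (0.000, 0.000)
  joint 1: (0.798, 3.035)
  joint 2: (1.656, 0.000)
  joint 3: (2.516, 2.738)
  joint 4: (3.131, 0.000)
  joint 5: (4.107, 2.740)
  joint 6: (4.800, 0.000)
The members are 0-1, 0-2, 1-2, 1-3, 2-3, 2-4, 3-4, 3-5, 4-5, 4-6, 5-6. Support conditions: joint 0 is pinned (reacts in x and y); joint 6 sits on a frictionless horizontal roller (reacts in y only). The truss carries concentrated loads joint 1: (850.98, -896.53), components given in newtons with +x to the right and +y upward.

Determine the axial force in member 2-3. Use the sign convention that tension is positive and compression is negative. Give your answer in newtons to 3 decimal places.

584.607

N=7 nodes, M=11 members, R=3 reactions → 2N=14, M+R=14
member 0 (0-1): L=3.1382, (cx,cy)=(0.2543,0.9671)
member 1 (0-2): L=1.6560, (cx,cy)=(1.0000,0.0000)
member 2 (1-2): L=3.1539, (cx,cy)=(0.2720,-0.9623)
member 3 (1-3): L=1.7435, (cx,cy)=(0.9854,-0.1703)
member 4 (2-3): L=2.8699, (cx,cy)=(0.2997,0.9540)
member 5 (2-4): L=1.4750, (cx,cy)=(1.0000,0.0000)
member 6 (3-4): L=2.8062, (cx,cy)=(0.2192,-0.9757)
member 7 (3-5): L=1.5910, (cx,cy)=(1.0000,0.0013)
member 8 (4-5): L=2.9086, (cx,cy)=(0.3356,0.9420)
member 9 (4-6): L=1.6690, (cx,cy)=(1.0000,0.0000)
member 10 (5-6): L=2.8263, (cx,cy)=(0.2452,-0.9695)
solve A·x = −loads:
  F[0-1] = -216.5321 N (compression)
  F[0-2] = +906.0418 N (tension)
  F[1-2] = -579.6004 N (compression)
  F[1-3] = -759.4678 N (compression)
  F[2-3] = +584.6070 N (tension)
  F[2-4] = +573.1820 N (tension)
  F[3-4] = -704.7753 N (compression)
  F[3-5] = -418.7265 N (compression)
  F[4-5] = +729.9642 N (tension)
  F[4-6] = +173.7851 N (tension)
  F[5-6] = -708.7519 N (compression)
  Rx@0 = -850.9800 N
  Ry@0 = +209.4143 N
  Ry@6 = +687.1157 N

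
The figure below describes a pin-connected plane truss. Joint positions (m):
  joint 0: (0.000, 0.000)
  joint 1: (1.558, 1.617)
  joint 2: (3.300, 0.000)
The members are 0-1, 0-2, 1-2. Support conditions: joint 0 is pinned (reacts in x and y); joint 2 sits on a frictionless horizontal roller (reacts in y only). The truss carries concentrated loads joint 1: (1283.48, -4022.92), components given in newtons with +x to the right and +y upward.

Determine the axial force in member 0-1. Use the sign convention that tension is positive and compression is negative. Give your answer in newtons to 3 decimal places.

-2075.632

N=3 nodes, M=3 members, R=3 reactions → 2N=6, M+R=6
member 0 (0-1): L=2.2455, (cx,cy)=(0.6938,0.7201)
member 1 (0-2): L=3.3000, (cx,cy)=(1.0000,0.0000)
member 2 (1-2): L=2.3768, (cx,cy)=(0.7329,-0.6803)
solve A·x = −loads:
  F[0-1] = -2075.6318 N (compression)
  F[0-2] = +2723.6510 N (tension)
  F[1-2] = -3716.1978 N (compression)
  Rx@0 = -1283.4800 N
  Ry@0 = +1494.7089 N
  Ry@2 = +2528.2111 N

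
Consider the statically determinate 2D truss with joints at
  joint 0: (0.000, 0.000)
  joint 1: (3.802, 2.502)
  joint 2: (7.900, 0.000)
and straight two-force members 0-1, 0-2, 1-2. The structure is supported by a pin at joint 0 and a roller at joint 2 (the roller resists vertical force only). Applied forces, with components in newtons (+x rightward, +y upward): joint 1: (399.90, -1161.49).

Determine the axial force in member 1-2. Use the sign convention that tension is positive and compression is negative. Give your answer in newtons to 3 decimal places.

N=3 nodes, M=3 members, R=3 reactions → 2N=6, M+R=6
member 0 (0-1): L=4.5514, (cx,cy)=(0.8353,0.5497)
member 1 (0-2): L=7.9000, (cx,cy)=(1.0000,0.0000)
member 2 (1-2): L=4.8014, (cx,cy)=(0.8535,-0.5211)
solve A·x = −loads:
  F[0-1] = -865.6252 N (compression)
  F[0-2] = +1122.9983 N (tension)
  F[1-2] = -1315.7597 N (compression)
  Rx@0 = -399.9000 N
  Ry@0 = +475.8527 N
  Ry@2 = +685.6373 N

-1315.760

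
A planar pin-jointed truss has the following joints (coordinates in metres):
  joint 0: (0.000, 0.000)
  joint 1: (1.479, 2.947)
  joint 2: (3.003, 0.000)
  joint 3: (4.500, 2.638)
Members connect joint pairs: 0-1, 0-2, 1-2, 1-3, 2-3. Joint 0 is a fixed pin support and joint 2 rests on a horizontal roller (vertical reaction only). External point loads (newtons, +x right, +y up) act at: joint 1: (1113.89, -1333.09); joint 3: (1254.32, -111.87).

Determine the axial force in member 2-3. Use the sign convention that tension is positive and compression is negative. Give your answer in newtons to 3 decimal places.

N=4 nodes, M=5 members, R=3 reactions → 2N=8, M+R=8
member 0 (0-1): L=3.2973, (cx,cy)=(0.4485,0.8938)
member 1 (0-2): L=3.0030, (cx,cy)=(1.0000,0.0000)
member 2 (1-2): L=3.3177, (cx,cy)=(0.4593,-0.8883)
member 3 (1-3): L=3.0368, (cx,cy)=(0.9948,-0.1018)
member 4 (2-3): L=3.0332, (cx,cy)=(0.4935,0.8697)
solve A·x = −loads:
  F[0-1] = +1761.3427 N (tension)
  F[0-2] = +1578.1641 N (tension)
  F[1-2] = -3416.4725 N (compression)
  F[1-3] = +1252.0079 N (tension)
  F[2-3] = +17.8514 N (tension)
  Rx@0 = -2368.2100 N
  Ry@0 = -1574.2159 N
  Ry@2 = +3019.1759 N

17.851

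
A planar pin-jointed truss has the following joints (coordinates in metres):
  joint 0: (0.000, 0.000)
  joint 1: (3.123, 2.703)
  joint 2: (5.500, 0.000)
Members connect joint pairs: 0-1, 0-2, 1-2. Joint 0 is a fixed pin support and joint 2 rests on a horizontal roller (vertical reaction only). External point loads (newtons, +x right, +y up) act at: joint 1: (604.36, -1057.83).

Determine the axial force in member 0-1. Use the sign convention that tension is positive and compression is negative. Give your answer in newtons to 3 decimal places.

N=3 nodes, M=3 members, R=3 reactions → 2N=6, M+R=6
member 0 (0-1): L=4.1303, (cx,cy)=(0.7561,0.6544)
member 1 (0-2): L=5.5000, (cx,cy)=(1.0000,0.0000)
member 2 (1-2): L=3.5995, (cx,cy)=(0.6604,-0.7509)
solve A·x = −loads:
  F[0-1] = -244.7302 N (compression)
  F[0-2] = +789.4055 N (tension)
  F[1-2] = -1195.3968 N (compression)
  Rx@0 = -604.3600 N
  Ry@0 = +160.1594 N
  Ry@2 = +897.6706 N

-244.730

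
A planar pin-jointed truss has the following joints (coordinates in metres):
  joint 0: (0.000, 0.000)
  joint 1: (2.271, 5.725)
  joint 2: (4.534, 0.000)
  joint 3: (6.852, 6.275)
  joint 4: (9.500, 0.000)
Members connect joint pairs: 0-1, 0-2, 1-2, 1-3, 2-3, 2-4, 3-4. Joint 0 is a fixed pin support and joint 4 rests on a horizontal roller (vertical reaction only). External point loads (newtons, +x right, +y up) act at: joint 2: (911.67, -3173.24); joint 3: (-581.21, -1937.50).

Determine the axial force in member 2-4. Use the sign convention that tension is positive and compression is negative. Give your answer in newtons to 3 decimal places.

1066.802

N=5 nodes, M=7 members, R=3 reactions → 2N=10, M+R=10
member 0 (0-1): L=6.1590, (cx,cy)=(0.3687,0.9295)
member 1 (0-2): L=4.5340, (cx,cy)=(1.0000,0.0000)
member 2 (1-2): L=6.1560, (cx,cy)=(0.3676,-0.9300)
member 3 (1-3): L=4.6139, (cx,cy)=(0.9929,0.1192)
member 4 (2-3): L=6.6895, (cx,cy)=(0.3465,0.9380)
member 5 (2-4): L=4.9660, (cx,cy)=(1.0000,0.0000)
member 6 (3-4): L=6.8108, (cx,cy)=(0.3888,-0.9213)
solve A·x = −loads:
  F[0-1] = -2778.5097 N (compression)
  F[0-2] = +1354.9791 N (tension)
  F[1-2] = +2525.0792 N (tension)
  F[1-3] = -1966.7788 N (compression)
  F[2-3] = +879.4505 N (tension)
  F[2-4] = +1066.8015 N (tension)
  F[3-4] = -2743.8873 N (compression)
  Rx@0 = -330.4600 N
  Ry@0 = +2582.7266 N
  Ry@4 = +2528.0134 N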